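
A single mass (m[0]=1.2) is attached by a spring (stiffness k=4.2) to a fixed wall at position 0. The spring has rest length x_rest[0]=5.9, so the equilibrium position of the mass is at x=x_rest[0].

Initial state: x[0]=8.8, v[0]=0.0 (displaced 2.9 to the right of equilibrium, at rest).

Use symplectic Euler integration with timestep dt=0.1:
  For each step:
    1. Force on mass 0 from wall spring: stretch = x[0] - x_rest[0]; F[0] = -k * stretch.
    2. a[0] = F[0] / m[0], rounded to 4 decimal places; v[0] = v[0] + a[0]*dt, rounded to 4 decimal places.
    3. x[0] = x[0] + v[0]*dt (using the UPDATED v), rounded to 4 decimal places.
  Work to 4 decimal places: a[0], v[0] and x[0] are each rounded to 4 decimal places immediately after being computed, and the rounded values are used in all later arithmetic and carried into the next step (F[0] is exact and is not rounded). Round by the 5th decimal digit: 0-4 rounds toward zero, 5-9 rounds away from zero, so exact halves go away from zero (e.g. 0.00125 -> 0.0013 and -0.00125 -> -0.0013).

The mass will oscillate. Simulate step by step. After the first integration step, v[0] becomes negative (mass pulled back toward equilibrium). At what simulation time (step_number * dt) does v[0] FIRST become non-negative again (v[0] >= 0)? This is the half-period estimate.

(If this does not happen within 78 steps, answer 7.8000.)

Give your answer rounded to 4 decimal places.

Answer: 1.7000

Derivation:
Step 0: x=[8.8000] v=[0.0000]
Step 1: x=[8.6985] v=[-1.0150]
Step 2: x=[8.4991] v=[-1.9945]
Step 3: x=[8.2087] v=[-2.9042]
Step 4: x=[7.8375] v=[-3.7123]
Step 5: x=[7.3985] v=[-4.3904]
Step 6: x=[6.9070] v=[-4.9149]
Step 7: x=[6.3803] v=[-5.2674]
Step 8: x=[5.8368] v=[-5.4355]
Step 9: x=[5.2955] v=[-5.4134]
Step 10: x=[4.7753] v=[-5.2018]
Step 11: x=[4.2945] v=[-4.8082]
Step 12: x=[3.8699] v=[-4.2463]
Step 13: x=[3.5163] v=[-3.5358]
Step 14: x=[3.2462] v=[-2.7015]
Step 15: x=[3.0689] v=[-1.7727]
Step 16: x=[2.9907] v=[-0.7818]
Step 17: x=[3.0144] v=[0.2365]
First v>=0 after going negative at step 17, time=1.7000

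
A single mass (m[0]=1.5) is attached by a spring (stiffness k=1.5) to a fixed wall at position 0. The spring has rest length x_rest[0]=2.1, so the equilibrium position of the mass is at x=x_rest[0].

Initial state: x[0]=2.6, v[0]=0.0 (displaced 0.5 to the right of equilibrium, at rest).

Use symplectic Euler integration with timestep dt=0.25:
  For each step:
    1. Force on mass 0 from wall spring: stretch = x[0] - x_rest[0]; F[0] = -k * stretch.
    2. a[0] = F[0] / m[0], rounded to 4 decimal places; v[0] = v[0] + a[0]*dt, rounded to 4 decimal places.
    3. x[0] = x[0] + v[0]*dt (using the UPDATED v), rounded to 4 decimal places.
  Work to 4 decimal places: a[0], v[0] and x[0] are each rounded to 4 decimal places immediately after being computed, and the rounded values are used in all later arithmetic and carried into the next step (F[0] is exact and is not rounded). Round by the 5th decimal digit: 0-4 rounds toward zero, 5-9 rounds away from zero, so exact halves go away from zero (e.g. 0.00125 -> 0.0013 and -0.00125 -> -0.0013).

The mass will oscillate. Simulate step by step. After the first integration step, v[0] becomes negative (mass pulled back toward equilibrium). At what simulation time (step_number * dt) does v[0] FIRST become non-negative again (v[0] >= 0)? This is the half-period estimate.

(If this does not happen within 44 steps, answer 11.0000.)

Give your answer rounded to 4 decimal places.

Step 0: x=[2.6000] v=[0.0000]
Step 1: x=[2.5688] v=[-0.1250]
Step 2: x=[2.5083] v=[-0.2422]
Step 3: x=[2.4222] v=[-0.3443]
Step 4: x=[2.3160] v=[-0.4249]
Step 5: x=[2.1963] v=[-0.4789]
Step 6: x=[2.0706] v=[-0.5030]
Step 7: x=[1.9467] v=[-0.4957]
Step 8: x=[1.8324] v=[-0.4574]
Step 9: x=[1.7348] v=[-0.3905]
Step 10: x=[1.6600] v=[-0.2992]
Step 11: x=[1.6127] v=[-0.1892]
Step 12: x=[1.5959] v=[-0.0674]
Step 13: x=[1.6106] v=[0.0586]
First v>=0 after going negative at step 13, time=3.2500

Answer: 3.2500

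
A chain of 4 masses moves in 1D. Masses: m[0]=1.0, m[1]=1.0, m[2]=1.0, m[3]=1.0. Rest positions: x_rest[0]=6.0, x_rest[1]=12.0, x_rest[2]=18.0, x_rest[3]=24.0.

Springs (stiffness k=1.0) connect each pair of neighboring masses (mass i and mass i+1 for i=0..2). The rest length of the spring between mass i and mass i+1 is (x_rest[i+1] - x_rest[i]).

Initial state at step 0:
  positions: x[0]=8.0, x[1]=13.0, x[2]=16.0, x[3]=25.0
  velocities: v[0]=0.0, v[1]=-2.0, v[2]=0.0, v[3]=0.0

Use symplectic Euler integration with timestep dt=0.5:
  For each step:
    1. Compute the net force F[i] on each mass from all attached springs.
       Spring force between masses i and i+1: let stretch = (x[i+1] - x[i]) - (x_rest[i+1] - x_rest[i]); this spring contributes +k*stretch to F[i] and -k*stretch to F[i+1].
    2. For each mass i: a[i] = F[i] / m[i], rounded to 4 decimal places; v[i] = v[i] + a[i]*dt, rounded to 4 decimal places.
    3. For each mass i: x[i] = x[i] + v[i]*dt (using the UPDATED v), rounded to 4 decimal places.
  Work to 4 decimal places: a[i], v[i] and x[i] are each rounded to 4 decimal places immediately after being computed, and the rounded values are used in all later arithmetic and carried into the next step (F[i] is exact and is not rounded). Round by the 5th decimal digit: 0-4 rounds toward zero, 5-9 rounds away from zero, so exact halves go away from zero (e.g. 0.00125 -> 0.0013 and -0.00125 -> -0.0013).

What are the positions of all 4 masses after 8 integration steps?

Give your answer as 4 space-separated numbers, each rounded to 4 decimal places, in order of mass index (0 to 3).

Step 0: x=[8.0000 13.0000 16.0000 25.0000] v=[0.0000 -2.0000 0.0000 0.0000]
Step 1: x=[7.7500 11.5000 17.5000 24.2500] v=[-0.5000 -3.0000 3.0000 -1.5000]
Step 2: x=[6.9375 10.5625 19.1875 23.3125] v=[-1.6250 -1.8750 3.3750 -1.8750]
Step 3: x=[5.5313 10.8750 19.7500 22.8438] v=[-2.8125 0.6250 1.1250 -0.9375]
Step 4: x=[3.9610 12.0704 18.8672 23.1016] v=[-3.1407 2.3907 -1.7656 0.5156]
Step 5: x=[2.9180 12.9376 17.3438 23.8008] v=[-2.0860 1.7344 -3.0468 1.3984]
Step 6: x=[2.8799 12.4015 16.3331 24.3858] v=[-0.0762 -1.0723 -2.0214 1.1699]
Step 7: x=[3.7222 10.4679 16.3527 24.4576] v=[1.6846 -3.8673 0.0392 0.1436]
Step 8: x=[4.7510 8.3190 16.9274 24.0032] v=[2.0575 -4.2978 1.1493 -0.9089]

Answer: 4.7510 8.3190 16.9274 24.0032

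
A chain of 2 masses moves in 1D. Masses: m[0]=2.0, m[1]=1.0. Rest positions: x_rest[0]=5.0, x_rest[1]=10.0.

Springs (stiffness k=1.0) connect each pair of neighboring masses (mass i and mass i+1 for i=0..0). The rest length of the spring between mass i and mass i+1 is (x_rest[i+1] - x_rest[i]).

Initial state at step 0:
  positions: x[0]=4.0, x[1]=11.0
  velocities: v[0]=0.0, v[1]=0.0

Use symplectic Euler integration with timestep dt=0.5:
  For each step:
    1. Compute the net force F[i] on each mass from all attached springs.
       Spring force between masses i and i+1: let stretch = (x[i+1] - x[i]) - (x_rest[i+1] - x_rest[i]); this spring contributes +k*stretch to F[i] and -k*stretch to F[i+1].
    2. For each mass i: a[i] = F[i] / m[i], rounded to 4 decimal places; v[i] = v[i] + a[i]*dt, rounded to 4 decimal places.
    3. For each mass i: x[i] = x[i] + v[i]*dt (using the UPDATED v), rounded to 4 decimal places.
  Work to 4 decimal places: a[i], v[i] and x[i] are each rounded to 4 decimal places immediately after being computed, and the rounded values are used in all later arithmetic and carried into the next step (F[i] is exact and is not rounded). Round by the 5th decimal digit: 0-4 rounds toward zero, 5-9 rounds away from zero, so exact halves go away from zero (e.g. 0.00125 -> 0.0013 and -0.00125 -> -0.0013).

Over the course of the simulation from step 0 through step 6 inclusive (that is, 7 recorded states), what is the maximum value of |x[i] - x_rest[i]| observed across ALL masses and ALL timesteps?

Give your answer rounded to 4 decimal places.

Step 0: x=[4.0000 11.0000] v=[0.0000 0.0000]
Step 1: x=[4.2500 10.5000] v=[0.5000 -1.0000]
Step 2: x=[4.6563 9.6875] v=[0.8125 -1.6250]
Step 3: x=[5.0665 8.8672] v=[0.8203 -1.6406]
Step 4: x=[5.3268 8.3467] v=[0.5205 -1.0410]
Step 5: x=[5.3396 8.3212] v=[0.0255 -0.0510]
Step 6: x=[5.1001 8.8003] v=[-0.4791 0.9582]
Max displacement = 1.6788

Answer: 1.6788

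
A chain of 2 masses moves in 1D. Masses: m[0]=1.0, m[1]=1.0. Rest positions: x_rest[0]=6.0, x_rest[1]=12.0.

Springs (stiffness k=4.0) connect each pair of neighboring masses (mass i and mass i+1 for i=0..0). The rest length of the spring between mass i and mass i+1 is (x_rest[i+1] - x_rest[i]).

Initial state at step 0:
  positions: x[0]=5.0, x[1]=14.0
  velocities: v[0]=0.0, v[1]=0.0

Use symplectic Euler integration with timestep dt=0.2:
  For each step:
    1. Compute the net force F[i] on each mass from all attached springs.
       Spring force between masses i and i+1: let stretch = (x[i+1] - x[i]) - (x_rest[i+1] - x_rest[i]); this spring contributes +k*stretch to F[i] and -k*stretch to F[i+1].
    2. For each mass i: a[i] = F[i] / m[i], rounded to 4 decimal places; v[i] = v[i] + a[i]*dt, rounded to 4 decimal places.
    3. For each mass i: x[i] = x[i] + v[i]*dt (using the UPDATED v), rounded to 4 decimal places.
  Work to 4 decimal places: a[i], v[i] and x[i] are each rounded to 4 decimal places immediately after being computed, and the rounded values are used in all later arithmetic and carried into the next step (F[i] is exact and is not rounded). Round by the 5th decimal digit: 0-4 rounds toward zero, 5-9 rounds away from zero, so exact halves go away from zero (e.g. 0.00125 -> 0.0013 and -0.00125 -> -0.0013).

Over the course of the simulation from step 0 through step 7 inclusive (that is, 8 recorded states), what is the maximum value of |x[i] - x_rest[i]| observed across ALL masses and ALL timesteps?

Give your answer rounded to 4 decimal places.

Step 0: x=[5.0000 14.0000] v=[0.0000 0.0000]
Step 1: x=[5.4800 13.5200] v=[2.4000 -2.4000]
Step 2: x=[6.2864 12.7136] v=[4.0320 -4.0320]
Step 3: x=[7.1612 11.8388] v=[4.3738 -4.3738]
Step 4: x=[7.8244 11.1756] v=[3.3159 -3.3159]
Step 5: x=[8.0638 10.9362] v=[1.1969 -1.1969]
Step 6: x=[7.8028 11.1972] v=[-1.3052 1.3052]
Step 7: x=[7.1249 11.8751] v=[-3.3897 3.3897]
Max displacement = 2.0638

Answer: 2.0638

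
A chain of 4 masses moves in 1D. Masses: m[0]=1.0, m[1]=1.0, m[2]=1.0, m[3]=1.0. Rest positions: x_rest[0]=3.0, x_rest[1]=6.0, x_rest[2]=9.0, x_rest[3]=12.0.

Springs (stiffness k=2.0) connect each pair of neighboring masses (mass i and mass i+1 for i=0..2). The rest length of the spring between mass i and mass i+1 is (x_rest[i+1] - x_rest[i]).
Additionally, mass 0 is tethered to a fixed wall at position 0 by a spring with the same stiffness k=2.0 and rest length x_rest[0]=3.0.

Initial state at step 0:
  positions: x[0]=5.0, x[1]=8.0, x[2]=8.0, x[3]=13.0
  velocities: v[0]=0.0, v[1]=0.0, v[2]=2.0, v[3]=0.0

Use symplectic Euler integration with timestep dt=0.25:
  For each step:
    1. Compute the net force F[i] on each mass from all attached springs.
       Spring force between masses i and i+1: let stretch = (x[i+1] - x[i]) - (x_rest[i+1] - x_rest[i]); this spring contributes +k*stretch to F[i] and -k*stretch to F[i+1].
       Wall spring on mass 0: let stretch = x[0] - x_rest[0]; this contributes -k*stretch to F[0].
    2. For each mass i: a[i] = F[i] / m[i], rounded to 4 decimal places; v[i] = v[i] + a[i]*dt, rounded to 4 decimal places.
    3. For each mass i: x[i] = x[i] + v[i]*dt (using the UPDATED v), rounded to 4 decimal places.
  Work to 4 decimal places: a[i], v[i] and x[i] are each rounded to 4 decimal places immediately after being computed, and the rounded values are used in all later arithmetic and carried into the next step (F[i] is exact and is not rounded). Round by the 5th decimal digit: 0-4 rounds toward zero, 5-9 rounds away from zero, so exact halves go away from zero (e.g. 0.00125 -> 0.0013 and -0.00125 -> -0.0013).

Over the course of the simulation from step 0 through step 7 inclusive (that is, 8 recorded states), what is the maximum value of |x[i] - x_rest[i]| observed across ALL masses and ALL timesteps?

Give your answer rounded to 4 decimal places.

Step 0: x=[5.0000 8.0000 8.0000 13.0000] v=[0.0000 0.0000 2.0000 0.0000]
Step 1: x=[4.7500 7.6250 9.1250 12.7500] v=[-1.0000 -1.5000 4.5000 -1.0000]
Step 2: x=[4.2656 7.0781 10.5156 12.4219] v=[-1.9375 -2.1875 5.5625 -1.3125]
Step 3: x=[3.5996 6.6094 11.7148 12.2305] v=[-2.6641 -1.8750 4.7969 -0.7657]
Step 4: x=[2.8599 6.4026 12.3403 12.3496] v=[-2.9590 -0.8272 2.5021 0.4765]
Step 5: x=[2.2055 6.4952 12.2248 12.8426] v=[-2.6176 0.3703 -0.4621 1.9719]
Step 6: x=[1.8116 6.7678 11.4703 13.6334] v=[-1.5755 1.0903 -3.0180 3.1630]
Step 7: x=[1.8108 7.0087 10.3984 14.5288] v=[-0.0032 0.9635 -4.2877 3.5815]
Max displacement = 3.3403

Answer: 3.3403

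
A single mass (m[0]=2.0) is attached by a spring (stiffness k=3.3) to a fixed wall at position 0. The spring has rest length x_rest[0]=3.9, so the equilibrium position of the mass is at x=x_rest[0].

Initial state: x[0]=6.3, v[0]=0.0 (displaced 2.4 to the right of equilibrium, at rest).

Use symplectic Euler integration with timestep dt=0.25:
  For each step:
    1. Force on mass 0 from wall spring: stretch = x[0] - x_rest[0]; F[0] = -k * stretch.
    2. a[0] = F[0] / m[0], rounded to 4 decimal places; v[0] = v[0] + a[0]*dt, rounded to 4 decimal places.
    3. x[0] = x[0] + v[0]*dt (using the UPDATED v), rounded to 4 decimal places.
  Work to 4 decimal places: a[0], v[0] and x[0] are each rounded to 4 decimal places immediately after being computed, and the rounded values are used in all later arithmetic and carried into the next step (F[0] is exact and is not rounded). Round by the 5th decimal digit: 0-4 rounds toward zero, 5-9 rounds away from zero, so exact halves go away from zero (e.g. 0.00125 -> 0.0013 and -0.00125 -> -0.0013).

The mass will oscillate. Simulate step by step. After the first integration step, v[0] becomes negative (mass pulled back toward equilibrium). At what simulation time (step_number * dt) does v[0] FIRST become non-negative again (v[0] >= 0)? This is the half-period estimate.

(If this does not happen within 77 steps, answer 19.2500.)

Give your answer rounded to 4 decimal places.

Step 0: x=[6.3000] v=[0.0000]
Step 1: x=[6.0525] v=[-0.9900]
Step 2: x=[5.5830] v=[-1.8779]
Step 3: x=[4.9400] v=[-2.5722]
Step 4: x=[4.1897] v=[-3.0012]
Step 5: x=[3.4095] v=[-3.1207]
Step 6: x=[2.6799] v=[-2.9184]
Step 7: x=[2.0761] v=[-2.4151]
Step 8: x=[1.6604] v=[-1.6628]
Step 9: x=[1.4757] v=[-0.7390]
Step 10: x=[1.5410] v=[0.2610]
First v>=0 after going negative at step 10, time=2.5000

Answer: 2.5000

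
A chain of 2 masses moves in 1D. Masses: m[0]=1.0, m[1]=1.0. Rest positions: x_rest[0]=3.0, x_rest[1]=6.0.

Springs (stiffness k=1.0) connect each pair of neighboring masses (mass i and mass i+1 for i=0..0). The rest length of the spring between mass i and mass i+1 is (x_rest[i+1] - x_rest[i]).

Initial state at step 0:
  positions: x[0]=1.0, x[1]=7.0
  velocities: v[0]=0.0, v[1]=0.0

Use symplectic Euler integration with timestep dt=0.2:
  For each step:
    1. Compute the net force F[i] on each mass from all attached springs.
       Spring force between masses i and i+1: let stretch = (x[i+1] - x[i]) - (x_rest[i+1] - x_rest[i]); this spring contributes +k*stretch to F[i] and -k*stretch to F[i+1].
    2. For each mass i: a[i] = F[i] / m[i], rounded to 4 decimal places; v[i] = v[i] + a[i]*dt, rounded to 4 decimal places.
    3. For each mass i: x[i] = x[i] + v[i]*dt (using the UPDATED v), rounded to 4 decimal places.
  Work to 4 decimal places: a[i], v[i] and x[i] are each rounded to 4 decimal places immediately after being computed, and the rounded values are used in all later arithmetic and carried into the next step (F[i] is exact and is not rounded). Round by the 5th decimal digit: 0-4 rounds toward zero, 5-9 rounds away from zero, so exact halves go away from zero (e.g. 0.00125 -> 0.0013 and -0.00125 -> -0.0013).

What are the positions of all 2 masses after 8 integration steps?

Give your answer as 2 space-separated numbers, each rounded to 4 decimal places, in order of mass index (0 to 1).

Step 0: x=[1.0000 7.0000] v=[0.0000 0.0000]
Step 1: x=[1.1200 6.8800] v=[0.6000 -0.6000]
Step 2: x=[1.3504 6.6496] v=[1.1520 -1.1520]
Step 3: x=[1.6728 6.3272] v=[1.6118 -1.6118]
Step 4: x=[2.0613 5.9387] v=[1.9427 -1.9427]
Step 5: x=[2.4849 5.5151] v=[2.1182 -2.1182]
Step 6: x=[2.9097 5.0903] v=[2.1242 -2.1242]
Step 7: x=[3.3018 4.6982] v=[1.9603 -1.9603]
Step 8: x=[3.6297 4.3703] v=[1.6396 -1.6396]

Answer: 3.6297 4.3703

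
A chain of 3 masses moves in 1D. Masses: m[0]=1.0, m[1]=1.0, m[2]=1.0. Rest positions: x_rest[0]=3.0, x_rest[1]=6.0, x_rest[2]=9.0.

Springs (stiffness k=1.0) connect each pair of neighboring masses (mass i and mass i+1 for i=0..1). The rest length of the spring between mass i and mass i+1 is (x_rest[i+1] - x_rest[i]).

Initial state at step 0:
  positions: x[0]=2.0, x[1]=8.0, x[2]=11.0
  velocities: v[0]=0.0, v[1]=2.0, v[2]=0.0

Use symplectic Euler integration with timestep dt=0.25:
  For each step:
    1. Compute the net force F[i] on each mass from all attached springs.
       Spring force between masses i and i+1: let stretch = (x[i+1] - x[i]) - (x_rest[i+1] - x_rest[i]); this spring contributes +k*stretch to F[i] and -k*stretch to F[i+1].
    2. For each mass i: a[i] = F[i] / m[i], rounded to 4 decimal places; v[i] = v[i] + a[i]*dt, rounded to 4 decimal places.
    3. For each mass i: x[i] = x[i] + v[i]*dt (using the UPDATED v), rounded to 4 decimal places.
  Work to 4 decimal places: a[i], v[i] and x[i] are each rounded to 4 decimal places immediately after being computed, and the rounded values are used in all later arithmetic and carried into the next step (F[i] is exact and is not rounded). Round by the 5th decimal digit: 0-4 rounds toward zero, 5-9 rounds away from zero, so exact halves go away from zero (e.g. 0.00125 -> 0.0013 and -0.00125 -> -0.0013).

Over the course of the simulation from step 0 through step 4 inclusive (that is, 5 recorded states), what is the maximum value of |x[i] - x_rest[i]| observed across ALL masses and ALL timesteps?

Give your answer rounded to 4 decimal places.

Answer: 2.4102

Derivation:
Step 0: x=[2.0000 8.0000 11.0000] v=[0.0000 2.0000 0.0000]
Step 1: x=[2.1875 8.3125 11.0000] v=[0.7500 1.2500 0.0000]
Step 2: x=[2.5703 8.4102 11.0195] v=[1.5313 0.3906 0.0781]
Step 3: x=[3.1306 8.3059 11.0635] v=[2.2413 -0.4171 0.1758]
Step 4: x=[3.8269 8.0505 11.1226] v=[2.7851 -1.0215 0.2364]
Max displacement = 2.4102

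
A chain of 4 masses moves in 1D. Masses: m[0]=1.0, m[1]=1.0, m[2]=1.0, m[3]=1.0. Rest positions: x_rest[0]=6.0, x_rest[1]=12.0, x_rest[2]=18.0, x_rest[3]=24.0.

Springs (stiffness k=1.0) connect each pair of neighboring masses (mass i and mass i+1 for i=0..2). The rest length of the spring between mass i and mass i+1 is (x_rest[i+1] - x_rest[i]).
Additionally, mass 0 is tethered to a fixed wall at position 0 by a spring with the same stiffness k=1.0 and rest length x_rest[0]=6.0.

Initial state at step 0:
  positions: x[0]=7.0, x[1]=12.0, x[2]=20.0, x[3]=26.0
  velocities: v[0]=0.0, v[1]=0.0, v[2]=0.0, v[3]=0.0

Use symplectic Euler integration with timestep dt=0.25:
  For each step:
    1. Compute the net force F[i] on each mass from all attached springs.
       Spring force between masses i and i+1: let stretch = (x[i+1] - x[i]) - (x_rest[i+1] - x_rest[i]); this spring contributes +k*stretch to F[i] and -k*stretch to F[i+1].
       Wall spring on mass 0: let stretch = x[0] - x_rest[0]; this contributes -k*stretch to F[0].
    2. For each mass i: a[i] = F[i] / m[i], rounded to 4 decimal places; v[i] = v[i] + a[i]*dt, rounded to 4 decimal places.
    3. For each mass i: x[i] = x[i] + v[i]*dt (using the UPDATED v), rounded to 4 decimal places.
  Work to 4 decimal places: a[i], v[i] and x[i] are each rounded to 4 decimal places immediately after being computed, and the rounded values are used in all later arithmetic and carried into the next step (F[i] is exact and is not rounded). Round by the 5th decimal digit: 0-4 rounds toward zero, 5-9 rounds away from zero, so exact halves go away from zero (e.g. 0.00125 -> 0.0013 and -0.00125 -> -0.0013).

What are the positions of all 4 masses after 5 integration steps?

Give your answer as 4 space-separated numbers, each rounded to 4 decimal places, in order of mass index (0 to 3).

Step 0: x=[7.0000 12.0000 20.0000 26.0000] v=[0.0000 0.0000 0.0000 0.0000]
Step 1: x=[6.8750 12.1875 19.8750 26.0000] v=[-0.5000 0.7500 -0.5000 0.0000]
Step 2: x=[6.6524 12.5235 19.6524 25.9922] v=[-0.8906 1.3438 -0.8906 -0.0313]
Step 3: x=[6.3809 12.9381 19.3804 25.9631] v=[-1.0859 1.6583 -1.0879 -0.1163]
Step 4: x=[6.1205 13.3455 19.1172 25.8976] v=[-1.0418 1.6296 -1.0528 -0.2620]
Step 5: x=[5.9291 13.6621 18.9171 25.7833] v=[-0.7657 1.2663 -0.8006 -0.4571]

Answer: 5.9291 13.6621 18.9171 25.7833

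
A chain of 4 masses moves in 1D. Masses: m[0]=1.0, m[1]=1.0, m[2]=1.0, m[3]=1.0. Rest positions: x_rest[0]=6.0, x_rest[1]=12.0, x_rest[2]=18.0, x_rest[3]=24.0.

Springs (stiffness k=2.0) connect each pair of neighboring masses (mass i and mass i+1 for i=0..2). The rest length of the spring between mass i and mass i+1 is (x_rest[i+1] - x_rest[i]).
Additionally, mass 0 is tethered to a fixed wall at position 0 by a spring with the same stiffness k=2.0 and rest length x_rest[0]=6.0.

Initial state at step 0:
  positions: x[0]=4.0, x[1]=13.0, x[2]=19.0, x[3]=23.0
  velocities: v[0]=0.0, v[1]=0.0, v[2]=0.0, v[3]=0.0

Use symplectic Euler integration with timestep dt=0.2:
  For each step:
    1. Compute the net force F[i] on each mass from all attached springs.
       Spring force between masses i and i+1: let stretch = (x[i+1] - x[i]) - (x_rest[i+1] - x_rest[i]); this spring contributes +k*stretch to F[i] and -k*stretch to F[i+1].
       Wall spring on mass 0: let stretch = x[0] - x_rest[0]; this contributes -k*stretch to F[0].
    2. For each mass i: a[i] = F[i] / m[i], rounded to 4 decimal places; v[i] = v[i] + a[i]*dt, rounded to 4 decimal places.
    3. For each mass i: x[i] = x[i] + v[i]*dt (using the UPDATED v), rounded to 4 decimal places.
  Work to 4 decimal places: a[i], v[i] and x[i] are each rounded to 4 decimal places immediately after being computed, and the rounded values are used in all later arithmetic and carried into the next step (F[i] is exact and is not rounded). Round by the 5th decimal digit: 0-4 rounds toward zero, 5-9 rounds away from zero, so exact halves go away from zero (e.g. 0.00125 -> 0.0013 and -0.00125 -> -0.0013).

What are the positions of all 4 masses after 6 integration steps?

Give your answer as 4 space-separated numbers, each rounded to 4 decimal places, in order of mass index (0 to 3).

Step 0: x=[4.0000 13.0000 19.0000 23.0000] v=[0.0000 0.0000 0.0000 0.0000]
Step 1: x=[4.4000 12.7600 18.8400 23.1600] v=[2.0000 -1.2000 -0.8000 0.8000]
Step 2: x=[5.1168 12.3376 18.5392 23.4544] v=[3.5840 -2.1120 -1.5040 1.4720]
Step 3: x=[6.0019 11.8337 18.1355 23.8356] v=[4.4256 -2.5197 -2.0186 1.9059]
Step 4: x=[6.8734 11.3674 17.6836 24.2408] v=[4.3576 -2.3317 -2.2593 2.0259]
Step 5: x=[7.5546 11.0468 17.2510 24.6014] v=[3.4058 -1.6028 -2.1629 1.8030]
Step 6: x=[7.9108 10.9432 16.9101 24.8540] v=[1.7808 -0.5180 -1.7044 1.2628]

Answer: 7.9108 10.9432 16.9101 24.8540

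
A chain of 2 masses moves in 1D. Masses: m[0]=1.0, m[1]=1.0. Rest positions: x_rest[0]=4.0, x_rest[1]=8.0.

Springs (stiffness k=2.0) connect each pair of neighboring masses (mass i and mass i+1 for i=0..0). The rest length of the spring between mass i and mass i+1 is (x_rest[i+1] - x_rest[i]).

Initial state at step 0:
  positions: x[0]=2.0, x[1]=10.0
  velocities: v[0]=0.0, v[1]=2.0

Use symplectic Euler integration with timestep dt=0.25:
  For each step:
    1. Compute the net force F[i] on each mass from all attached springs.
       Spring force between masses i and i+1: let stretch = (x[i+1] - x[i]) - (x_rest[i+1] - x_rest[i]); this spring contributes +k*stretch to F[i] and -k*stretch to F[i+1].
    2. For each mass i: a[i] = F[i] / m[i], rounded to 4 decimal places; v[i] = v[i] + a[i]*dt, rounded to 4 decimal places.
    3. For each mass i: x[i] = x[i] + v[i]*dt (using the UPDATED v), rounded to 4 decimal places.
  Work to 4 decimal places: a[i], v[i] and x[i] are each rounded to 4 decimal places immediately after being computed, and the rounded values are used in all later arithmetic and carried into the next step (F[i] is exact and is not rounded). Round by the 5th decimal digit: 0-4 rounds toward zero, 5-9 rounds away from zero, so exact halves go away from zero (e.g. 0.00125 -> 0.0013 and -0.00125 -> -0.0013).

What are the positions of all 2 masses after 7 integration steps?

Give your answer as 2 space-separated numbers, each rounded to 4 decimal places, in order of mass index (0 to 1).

Answer: 7.5954 7.9048

Derivation:
Step 0: x=[2.0000 10.0000] v=[0.0000 2.0000]
Step 1: x=[2.5000 10.0000] v=[2.0000 0.0000]
Step 2: x=[3.4375 9.5625] v=[3.7500 -1.7500]
Step 3: x=[4.6406 8.8594] v=[4.8125 -2.8125]
Step 4: x=[5.8711 8.1289] v=[4.9219 -2.9219]
Step 5: x=[6.8838 7.6162] v=[4.0508 -2.0508]
Step 6: x=[7.4881 7.5120] v=[2.4170 -0.4170]
Step 7: x=[7.5954 7.9048] v=[0.4290 1.5711]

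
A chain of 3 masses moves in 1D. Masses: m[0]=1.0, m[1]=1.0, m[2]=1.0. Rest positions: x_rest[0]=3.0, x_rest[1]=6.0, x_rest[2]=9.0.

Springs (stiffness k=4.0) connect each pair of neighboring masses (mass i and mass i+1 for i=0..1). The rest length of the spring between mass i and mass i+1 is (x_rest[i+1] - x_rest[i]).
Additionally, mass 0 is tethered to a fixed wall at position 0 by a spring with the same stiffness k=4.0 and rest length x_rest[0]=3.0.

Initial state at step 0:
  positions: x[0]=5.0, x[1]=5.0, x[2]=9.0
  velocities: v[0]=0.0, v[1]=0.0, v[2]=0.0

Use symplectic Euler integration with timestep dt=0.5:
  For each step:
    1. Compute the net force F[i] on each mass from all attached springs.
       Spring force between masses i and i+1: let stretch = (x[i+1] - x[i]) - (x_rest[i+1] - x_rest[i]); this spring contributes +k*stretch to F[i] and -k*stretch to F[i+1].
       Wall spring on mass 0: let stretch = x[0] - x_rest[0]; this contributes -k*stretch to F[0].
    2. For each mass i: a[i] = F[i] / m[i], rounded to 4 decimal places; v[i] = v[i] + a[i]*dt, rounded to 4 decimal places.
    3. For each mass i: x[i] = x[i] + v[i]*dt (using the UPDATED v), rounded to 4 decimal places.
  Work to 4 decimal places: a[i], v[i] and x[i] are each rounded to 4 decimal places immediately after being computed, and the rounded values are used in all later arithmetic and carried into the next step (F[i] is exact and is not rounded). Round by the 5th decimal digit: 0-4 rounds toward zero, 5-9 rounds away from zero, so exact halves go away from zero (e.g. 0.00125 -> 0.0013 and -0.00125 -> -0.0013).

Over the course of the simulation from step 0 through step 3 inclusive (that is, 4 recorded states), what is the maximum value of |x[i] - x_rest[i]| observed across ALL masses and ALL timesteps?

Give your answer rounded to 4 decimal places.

Answer: 3.0000

Derivation:
Step 0: x=[5.0000 5.0000 9.0000] v=[0.0000 0.0000 0.0000]
Step 1: x=[0.0000 9.0000 8.0000] v=[-10.0000 8.0000 -2.0000]
Step 2: x=[4.0000 3.0000 11.0000] v=[8.0000 -12.0000 6.0000]
Step 3: x=[3.0000 6.0000 9.0000] v=[-2.0000 6.0000 -4.0000]
Max displacement = 3.0000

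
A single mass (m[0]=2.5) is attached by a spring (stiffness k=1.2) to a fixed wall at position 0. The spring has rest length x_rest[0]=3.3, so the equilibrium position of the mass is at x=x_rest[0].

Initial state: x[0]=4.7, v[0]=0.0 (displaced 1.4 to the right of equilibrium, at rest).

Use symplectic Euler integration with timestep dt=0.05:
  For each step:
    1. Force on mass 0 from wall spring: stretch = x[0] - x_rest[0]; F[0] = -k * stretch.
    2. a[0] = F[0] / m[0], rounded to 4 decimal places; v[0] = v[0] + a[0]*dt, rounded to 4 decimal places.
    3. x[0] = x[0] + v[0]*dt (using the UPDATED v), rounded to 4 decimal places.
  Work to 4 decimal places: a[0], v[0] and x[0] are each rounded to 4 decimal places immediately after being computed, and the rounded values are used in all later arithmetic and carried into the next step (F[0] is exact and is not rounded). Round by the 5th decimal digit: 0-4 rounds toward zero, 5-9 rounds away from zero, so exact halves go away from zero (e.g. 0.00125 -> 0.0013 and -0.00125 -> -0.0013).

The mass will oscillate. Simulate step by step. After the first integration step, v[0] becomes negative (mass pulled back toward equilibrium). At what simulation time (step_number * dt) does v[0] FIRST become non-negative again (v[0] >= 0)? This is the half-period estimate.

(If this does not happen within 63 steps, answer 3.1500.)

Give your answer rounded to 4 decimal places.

Step 0: x=[4.7000] v=[0.0000]
Step 1: x=[4.6983] v=[-0.0336]
Step 2: x=[4.6949] v=[-0.0672]
Step 3: x=[4.6899] v=[-0.1007]
Step 4: x=[4.6832] v=[-0.1341]
Step 5: x=[4.6748] v=[-0.1673]
Step 6: x=[4.6648] v=[-0.2003]
Step 7: x=[4.6531] v=[-0.2331]
Step 8: x=[4.6398] v=[-0.2656]
Step 9: x=[4.6249] v=[-0.2978]
Step 10: x=[4.6084] v=[-0.3296]
Step 11: x=[4.5904] v=[-0.3610]
Step 12: x=[4.5708] v=[-0.3920]
Step 13: x=[4.5497] v=[-0.4225]
Step 14: x=[4.5271] v=[-0.4525]
Step 15: x=[4.5030] v=[-0.4820]
Step 16: x=[4.4775] v=[-0.5109]
Step 17: x=[4.4505] v=[-0.5392]
Step 18: x=[4.4222] v=[-0.5668]
Step 19: x=[4.3925] v=[-0.5937]
Step 20: x=[4.3615] v=[-0.6199]
Step 21: x=[4.3292] v=[-0.6454]
Step 22: x=[4.2957] v=[-0.6701]
Step 23: x=[4.2610] v=[-0.6940]
Step 24: x=[4.2251] v=[-0.7171]
Step 25: x=[4.1881] v=[-0.7393]
Step 26: x=[4.1501] v=[-0.7606]
Step 27: x=[4.1111] v=[-0.7810]
Step 28: x=[4.0711] v=[-0.8005]
Step 29: x=[4.0302] v=[-0.8190]
Step 30: x=[3.9884] v=[-0.8365]
Step 31: x=[3.9458] v=[-0.8530]
Step 32: x=[3.9024] v=[-0.8685]
Step 33: x=[3.8583] v=[-0.8830]
Step 34: x=[3.8135] v=[-0.8964]
Step 35: x=[3.7681] v=[-0.9087]
Step 36: x=[3.7221] v=[-0.9199]
Step 37: x=[3.6756] v=[-0.9300]
Step 38: x=[3.6287] v=[-0.9390]
Step 39: x=[3.5814] v=[-0.9469]
Step 40: x=[3.5337] v=[-0.9537]
Step 41: x=[3.4857] v=[-0.9593]
Step 42: x=[3.4375] v=[-0.9638]
Step 43: x=[3.3891] v=[-0.9671]
Step 44: x=[3.3406] v=[-0.9692]
Step 45: x=[3.2921] v=[-0.9702]
Step 46: x=[3.2436] v=[-0.9700]
Step 47: x=[3.1952] v=[-0.9686]
Step 48: x=[3.1469] v=[-0.9661]
Step 49: x=[3.0988] v=[-0.9624]
Step 50: x=[3.0509] v=[-0.9576]
Step 51: x=[3.0033] v=[-0.9516]
Step 52: x=[2.9561] v=[-0.9445]
Step 53: x=[2.9093] v=[-0.9362]
Step 54: x=[2.8630] v=[-0.9268]
Step 55: x=[2.8172] v=[-0.9163]
Step 56: x=[2.7720] v=[-0.9047]
Step 57: x=[2.7274] v=[-0.8920]
Step 58: x=[2.6835] v=[-0.8783]
Step 59: x=[2.6403] v=[-0.8635]
Step 60: x=[2.5979] v=[-0.8477]
Step 61: x=[2.5564] v=[-0.8309]
Step 62: x=[2.5157] v=[-0.8131]
Step 63: x=[2.4760] v=[-0.7943]
v[0] did not become non-negative within 63 steps; using fallback time=3.1500

Answer: 3.1500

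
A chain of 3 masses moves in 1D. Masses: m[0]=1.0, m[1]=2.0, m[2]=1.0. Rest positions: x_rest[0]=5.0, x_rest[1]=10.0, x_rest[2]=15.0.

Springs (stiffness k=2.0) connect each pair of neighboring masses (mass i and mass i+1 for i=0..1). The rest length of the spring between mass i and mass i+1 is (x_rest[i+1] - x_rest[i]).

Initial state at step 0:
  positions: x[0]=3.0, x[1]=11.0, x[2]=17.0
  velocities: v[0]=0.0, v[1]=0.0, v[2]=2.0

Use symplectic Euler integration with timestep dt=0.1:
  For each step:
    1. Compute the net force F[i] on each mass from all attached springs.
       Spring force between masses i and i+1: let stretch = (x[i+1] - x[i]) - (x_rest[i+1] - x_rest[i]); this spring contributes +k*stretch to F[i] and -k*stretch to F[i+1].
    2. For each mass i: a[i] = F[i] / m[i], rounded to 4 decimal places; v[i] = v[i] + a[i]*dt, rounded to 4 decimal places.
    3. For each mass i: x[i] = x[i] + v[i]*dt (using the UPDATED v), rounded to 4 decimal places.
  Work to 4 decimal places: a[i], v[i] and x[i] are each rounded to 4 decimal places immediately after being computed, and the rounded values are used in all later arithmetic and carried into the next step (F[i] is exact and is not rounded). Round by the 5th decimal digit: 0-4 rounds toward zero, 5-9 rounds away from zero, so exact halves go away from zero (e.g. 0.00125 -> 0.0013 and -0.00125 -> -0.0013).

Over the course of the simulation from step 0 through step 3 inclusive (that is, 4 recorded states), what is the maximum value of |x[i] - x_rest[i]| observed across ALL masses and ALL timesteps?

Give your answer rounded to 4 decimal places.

Answer: 2.4641

Derivation:
Step 0: x=[3.0000 11.0000 17.0000] v=[0.0000 0.0000 2.0000]
Step 1: x=[3.0600 10.9800 17.1800] v=[0.6000 -0.2000 1.8000]
Step 2: x=[3.1784 10.9428 17.3360] v=[1.1840 -0.3720 1.5600]
Step 3: x=[3.3521 10.8919 17.4641] v=[1.7369 -0.5091 1.2814]
Max displacement = 2.4641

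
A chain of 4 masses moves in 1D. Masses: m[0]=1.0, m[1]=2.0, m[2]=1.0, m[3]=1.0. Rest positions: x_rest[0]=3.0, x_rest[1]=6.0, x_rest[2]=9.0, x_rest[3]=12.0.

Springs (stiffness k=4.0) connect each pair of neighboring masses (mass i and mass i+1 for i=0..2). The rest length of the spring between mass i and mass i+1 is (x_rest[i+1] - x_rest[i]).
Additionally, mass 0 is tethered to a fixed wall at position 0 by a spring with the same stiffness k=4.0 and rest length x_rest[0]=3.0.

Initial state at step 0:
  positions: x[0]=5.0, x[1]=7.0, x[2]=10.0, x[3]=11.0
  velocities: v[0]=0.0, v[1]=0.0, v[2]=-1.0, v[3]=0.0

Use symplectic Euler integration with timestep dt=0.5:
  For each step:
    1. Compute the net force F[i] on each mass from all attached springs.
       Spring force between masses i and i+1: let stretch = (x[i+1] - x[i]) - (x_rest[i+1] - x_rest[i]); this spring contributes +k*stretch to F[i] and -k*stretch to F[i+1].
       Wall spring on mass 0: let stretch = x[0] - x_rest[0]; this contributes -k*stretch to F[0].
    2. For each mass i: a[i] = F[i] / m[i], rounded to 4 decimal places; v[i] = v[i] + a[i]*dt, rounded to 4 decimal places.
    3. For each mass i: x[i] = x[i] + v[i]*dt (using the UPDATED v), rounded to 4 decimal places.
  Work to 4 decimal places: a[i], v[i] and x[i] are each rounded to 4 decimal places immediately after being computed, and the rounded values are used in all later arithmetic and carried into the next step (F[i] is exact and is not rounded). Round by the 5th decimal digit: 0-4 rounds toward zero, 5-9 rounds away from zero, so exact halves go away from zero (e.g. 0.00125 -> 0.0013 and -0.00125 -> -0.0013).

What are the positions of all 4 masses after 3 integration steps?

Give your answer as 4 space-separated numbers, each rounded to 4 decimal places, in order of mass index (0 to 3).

Step 0: x=[5.0000 7.0000 10.0000 11.0000] v=[0.0000 0.0000 -1.0000 0.0000]
Step 1: x=[2.0000 7.5000 7.5000 13.0000] v=[-6.0000 1.0000 -5.0000 4.0000]
Step 2: x=[2.5000 5.2500 10.5000 12.5000] v=[1.0000 -4.5000 6.0000 -1.0000]
Step 3: x=[3.2500 4.2500 10.2500 13.0000] v=[1.5000 -2.0000 -0.5000 1.0000]

Answer: 3.2500 4.2500 10.2500 13.0000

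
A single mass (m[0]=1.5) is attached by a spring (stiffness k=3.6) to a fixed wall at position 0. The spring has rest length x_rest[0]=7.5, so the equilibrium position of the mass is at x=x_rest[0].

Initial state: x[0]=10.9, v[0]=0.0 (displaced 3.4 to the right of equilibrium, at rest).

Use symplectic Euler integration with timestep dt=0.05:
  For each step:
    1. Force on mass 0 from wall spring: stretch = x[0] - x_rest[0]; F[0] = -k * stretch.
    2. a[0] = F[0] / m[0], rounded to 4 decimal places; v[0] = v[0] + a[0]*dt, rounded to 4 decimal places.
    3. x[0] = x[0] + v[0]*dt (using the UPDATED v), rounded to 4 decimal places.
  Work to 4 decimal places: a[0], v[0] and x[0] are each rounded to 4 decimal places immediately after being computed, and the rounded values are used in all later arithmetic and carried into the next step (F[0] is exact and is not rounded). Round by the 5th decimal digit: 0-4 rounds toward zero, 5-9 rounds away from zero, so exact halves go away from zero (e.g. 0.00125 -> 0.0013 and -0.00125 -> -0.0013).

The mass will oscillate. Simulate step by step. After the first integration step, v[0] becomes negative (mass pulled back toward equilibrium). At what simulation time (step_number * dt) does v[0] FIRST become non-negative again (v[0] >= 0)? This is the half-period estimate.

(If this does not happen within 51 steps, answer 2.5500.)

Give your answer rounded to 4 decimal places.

Step 0: x=[10.9000] v=[0.0000]
Step 1: x=[10.8796] v=[-0.4080]
Step 2: x=[10.8389] v=[-0.8136]
Step 3: x=[10.7782] v=[-1.2143]
Step 4: x=[10.6978] v=[-1.6077]
Step 5: x=[10.5982] v=[-1.9914]
Step 6: x=[10.4800] v=[-2.3632]
Step 7: x=[10.3440] v=[-2.7208]
Step 8: x=[10.1909] v=[-3.0621]
Step 9: x=[10.0217] v=[-3.3850]
Step 10: x=[9.8373] v=[-3.6876]
Step 11: x=[9.6389] v=[-3.9681]
Step 12: x=[9.4277] v=[-4.2248]
Step 13: x=[9.2049] v=[-4.4561]
Step 14: x=[8.9719] v=[-4.6607]
Step 15: x=[8.7300] v=[-4.8373]
Step 16: x=[8.4808] v=[-4.9849]
Step 17: x=[8.2257] v=[-5.1026]
Step 18: x=[7.9662] v=[-5.1897]
Step 19: x=[7.7039] v=[-5.2456]
Step 20: x=[7.4404] v=[-5.2701]
Step 21: x=[7.1773] v=[-5.2630]
Step 22: x=[6.9161] v=[-5.2243]
Step 23: x=[6.6584] v=[-5.1542]
Step 24: x=[6.4057] v=[-5.0532]
Step 25: x=[6.1596] v=[-4.9219]
Step 26: x=[5.9215] v=[-4.7611]
Step 27: x=[5.6929] v=[-4.5717]
Step 28: x=[5.4752] v=[-4.3549]
Step 29: x=[5.2696] v=[-4.1119]
Step 30: x=[5.0774] v=[-3.8443]
Step 31: x=[4.8997] v=[-3.5536]
Step 32: x=[4.7376] v=[-3.2416]
Step 33: x=[4.5921] v=[-2.9101]
Step 34: x=[4.4640] v=[-2.5612]
Step 35: x=[4.3542] v=[-2.1969]
Step 36: x=[4.2632] v=[-1.8194]
Step 37: x=[4.1917] v=[-1.4310]
Step 38: x=[4.1400] v=[-1.0340]
Step 39: x=[4.1085] v=[-0.6308]
Step 40: x=[4.0973] v=[-0.2238]
Step 41: x=[4.1065] v=[0.1845]
First v>=0 after going negative at step 41, time=2.0500

Answer: 2.0500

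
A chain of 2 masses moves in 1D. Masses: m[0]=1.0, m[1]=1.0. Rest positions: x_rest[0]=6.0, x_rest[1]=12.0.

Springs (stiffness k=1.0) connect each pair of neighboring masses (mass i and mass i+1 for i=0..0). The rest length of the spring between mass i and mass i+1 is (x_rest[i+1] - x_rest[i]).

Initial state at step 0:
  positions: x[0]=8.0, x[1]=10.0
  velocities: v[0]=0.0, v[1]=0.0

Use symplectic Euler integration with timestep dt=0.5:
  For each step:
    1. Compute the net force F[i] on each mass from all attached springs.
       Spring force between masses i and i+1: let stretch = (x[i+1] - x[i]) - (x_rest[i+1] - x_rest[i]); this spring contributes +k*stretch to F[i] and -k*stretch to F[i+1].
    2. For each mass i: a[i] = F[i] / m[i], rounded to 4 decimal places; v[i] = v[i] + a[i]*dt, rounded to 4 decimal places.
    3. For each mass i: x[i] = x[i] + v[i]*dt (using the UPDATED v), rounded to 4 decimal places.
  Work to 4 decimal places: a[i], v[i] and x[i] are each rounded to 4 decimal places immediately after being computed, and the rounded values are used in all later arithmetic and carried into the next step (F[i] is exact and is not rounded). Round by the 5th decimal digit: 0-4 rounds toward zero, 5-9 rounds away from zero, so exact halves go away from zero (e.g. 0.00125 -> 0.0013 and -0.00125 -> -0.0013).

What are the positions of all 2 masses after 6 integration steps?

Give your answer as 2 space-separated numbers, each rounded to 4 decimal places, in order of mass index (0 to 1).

Answer: 5.9688 12.0313

Derivation:
Step 0: x=[8.0000 10.0000] v=[0.0000 0.0000]
Step 1: x=[7.0000 11.0000] v=[-2.0000 2.0000]
Step 2: x=[5.5000 12.5000] v=[-3.0000 3.0000]
Step 3: x=[4.2500 13.7500] v=[-2.5000 2.5000]
Step 4: x=[3.8750 14.1250] v=[-0.7500 0.7500]
Step 5: x=[4.5625 13.4375] v=[1.3750 -1.3750]
Step 6: x=[5.9688 12.0313] v=[2.8125 -2.8125]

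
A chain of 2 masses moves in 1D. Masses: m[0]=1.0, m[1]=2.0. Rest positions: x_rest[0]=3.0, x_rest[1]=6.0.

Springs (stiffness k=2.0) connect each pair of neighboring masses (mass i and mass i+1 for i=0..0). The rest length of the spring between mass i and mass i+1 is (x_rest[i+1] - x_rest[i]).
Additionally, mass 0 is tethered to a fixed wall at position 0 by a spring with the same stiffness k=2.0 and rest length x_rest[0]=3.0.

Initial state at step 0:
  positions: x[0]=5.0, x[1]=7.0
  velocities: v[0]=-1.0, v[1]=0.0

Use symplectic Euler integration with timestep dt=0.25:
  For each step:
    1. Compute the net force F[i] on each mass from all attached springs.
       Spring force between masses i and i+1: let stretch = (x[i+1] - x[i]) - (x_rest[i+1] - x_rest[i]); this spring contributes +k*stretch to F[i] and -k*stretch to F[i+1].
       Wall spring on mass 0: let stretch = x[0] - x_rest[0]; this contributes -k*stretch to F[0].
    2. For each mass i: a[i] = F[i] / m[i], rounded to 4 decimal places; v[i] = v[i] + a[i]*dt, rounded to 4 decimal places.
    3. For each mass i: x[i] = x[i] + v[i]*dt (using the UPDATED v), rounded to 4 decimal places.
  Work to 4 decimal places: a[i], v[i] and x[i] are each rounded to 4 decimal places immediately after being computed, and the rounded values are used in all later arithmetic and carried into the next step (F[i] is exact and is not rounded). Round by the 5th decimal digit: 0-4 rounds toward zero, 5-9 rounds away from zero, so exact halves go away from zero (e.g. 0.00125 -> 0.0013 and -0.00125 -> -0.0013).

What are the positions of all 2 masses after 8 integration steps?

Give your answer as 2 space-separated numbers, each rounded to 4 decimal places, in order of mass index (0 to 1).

Step 0: x=[5.0000 7.0000] v=[-1.0000 0.0000]
Step 1: x=[4.3750 7.0625] v=[-2.5000 0.2500]
Step 2: x=[3.5391 7.1445] v=[-3.3438 0.3281]
Step 3: x=[2.7114 7.1887] v=[-3.3107 0.1768]
Step 4: x=[2.1045 7.1406] v=[-2.4278 -0.1925]
Step 5: x=[1.8640 6.9652] v=[-0.9620 -0.7015]
Step 6: x=[2.0282 6.6585] v=[0.6566 -1.2268]
Step 7: x=[2.5176 6.2499] v=[1.9577 -1.6344]
Step 8: x=[3.1589 5.7955] v=[2.5651 -1.8175]

Answer: 3.1589 5.7955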